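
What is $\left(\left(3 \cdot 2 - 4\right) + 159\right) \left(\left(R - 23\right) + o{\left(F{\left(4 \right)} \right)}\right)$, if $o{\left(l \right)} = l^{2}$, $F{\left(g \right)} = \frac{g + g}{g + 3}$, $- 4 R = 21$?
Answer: $- \frac{121463}{28} \approx -4338.0$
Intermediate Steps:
$R = - \frac{21}{4}$ ($R = \left(- \frac{1}{4}\right) 21 = - \frac{21}{4} \approx -5.25$)
$F{\left(g \right)} = \frac{2 g}{3 + g}$
$\left(\left(3 \cdot 2 - 4\right) + 159\right) \left(\left(R - 23\right) + o{\left(F{\left(4 \right)} \right)}\right) = \left(\left(3 \cdot 2 - 4\right) + 159\right) \left(\left(- \frac{21}{4} - 23\right) + \left(2 \cdot 4 \frac{1}{3 + 4}\right)^{2}\right) = \left(\left(6 - 4\right) + 159\right) \left(- \frac{113}{4} + \left(2 \cdot 4 \cdot \frac{1}{7}\right)^{2}\right) = \left(2 + 159\right) \left(- \frac{113}{4} + \left(2 \cdot 4 \cdot \frac{1}{7}\right)^{2}\right) = 161 \left(- \frac{113}{4} + \left(\frac{8}{7}\right)^{2}\right) = 161 \left(- \frac{113}{4} + \frac{64}{49}\right) = 161 \left(- \frac{5281}{196}\right) = - \frac{121463}{28}$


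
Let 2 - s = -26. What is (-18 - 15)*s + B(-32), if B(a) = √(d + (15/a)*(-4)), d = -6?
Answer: -924 + I*√66/4 ≈ -924.0 + 2.031*I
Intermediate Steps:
s = 28 (s = 2 - 1*(-26) = 2 + 26 = 28)
B(a) = √(-6 - 60/a) (B(a) = √(-6 + (15/a)*(-4)) = √(-6 - 60/a))
(-18 - 15)*s + B(-32) = (-18 - 15)*28 + √6*√((-10 - 1*(-32))/(-32)) = -33*28 + √6*√(-(-10 + 32)/32) = -924 + √6*√(-1/32*22) = -924 + √6*√(-11/16) = -924 + √6*(I*√11/4) = -924 + I*√66/4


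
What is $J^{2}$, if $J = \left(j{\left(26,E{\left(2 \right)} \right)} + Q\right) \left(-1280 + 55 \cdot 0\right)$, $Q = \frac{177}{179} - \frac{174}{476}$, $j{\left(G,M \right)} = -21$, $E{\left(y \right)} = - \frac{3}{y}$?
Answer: $\frac{308665758482841600}{453732601} \approx 6.8028 \cdot 10^{8}$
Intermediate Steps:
$Q = \frac{26553}{42602}$ ($Q = 177 \cdot \frac{1}{179} - \frac{87}{238} = \frac{177}{179} - \frac{87}{238} = \frac{26553}{42602} \approx 0.62328$)
$J = \frac{555576960}{21301}$ ($J = \left(-21 + \frac{26553}{42602}\right) \left(-1280 + 55 \cdot 0\right) = - \frac{868089 \left(-1280 + 0\right)}{42602} = \left(- \frac{868089}{42602}\right) \left(-1280\right) = \frac{555576960}{21301} \approx 26082.0$)
$J^{2} = \left(\frac{555576960}{21301}\right)^{2} = \frac{308665758482841600}{453732601}$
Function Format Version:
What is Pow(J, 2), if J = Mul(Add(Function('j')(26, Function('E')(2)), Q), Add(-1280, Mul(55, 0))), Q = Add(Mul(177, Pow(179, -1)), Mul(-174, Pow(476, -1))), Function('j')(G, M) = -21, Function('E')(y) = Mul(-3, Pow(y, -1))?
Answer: Rational(308665758482841600, 453732601) ≈ 6.8028e+8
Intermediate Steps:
Q = Rational(26553, 42602) (Q = Add(Mul(177, Rational(1, 179)), Mul(-174, Rational(1, 476))) = Add(Rational(177, 179), Rational(-87, 238)) = Rational(26553, 42602) ≈ 0.62328)
J = Rational(555576960, 21301) (J = Mul(Add(-21, Rational(26553, 42602)), Add(-1280, Mul(55, 0))) = Mul(Rational(-868089, 42602), Add(-1280, 0)) = Mul(Rational(-868089, 42602), -1280) = Rational(555576960, 21301) ≈ 26082.)
Pow(J, 2) = Pow(Rational(555576960, 21301), 2) = Rational(308665758482841600, 453732601)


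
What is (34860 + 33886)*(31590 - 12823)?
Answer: 1290156182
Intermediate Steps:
(34860 + 33886)*(31590 - 12823) = 68746*18767 = 1290156182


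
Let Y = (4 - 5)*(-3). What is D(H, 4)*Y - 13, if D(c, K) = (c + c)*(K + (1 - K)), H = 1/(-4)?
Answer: -29/2 ≈ -14.500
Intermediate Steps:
Y = 3 (Y = -1*(-3) = 3)
H = -¼ ≈ -0.25000
D(c, K) = 2*c (D(c, K) = (2*c)*1 = 2*c)
D(H, 4)*Y - 13 = (2*(-¼))*3 - 13 = -½*3 - 13 = -3/2 - 13 = -29/2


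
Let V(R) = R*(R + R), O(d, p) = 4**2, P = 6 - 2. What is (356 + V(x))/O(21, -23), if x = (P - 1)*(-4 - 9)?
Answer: 1699/8 ≈ 212.38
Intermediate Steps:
P = 4
O(d, p) = 16
x = -39 (x = (4 - 1)*(-4 - 9) = 3*(-13) = -39)
V(R) = 2*R**2 (V(R) = R*(2*R) = 2*R**2)
(356 + V(x))/O(21, -23) = (356 + 2*(-39)**2)/16 = (356 + 2*1521)*(1/16) = (356 + 3042)*(1/16) = 3398*(1/16) = 1699/8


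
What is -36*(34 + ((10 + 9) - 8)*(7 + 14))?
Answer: -9540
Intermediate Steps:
-36*(34 + ((10 + 9) - 8)*(7 + 14)) = -36*(34 + (19 - 8)*21) = -36*(34 + 11*21) = -36*(34 + 231) = -36*265 = -9540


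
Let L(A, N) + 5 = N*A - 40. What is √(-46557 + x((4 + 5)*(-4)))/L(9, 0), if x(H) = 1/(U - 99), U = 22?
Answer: -I*√276036530/3465 ≈ -4.7949*I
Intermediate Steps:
L(A, N) = -45 + A*N (L(A, N) = -5 + (N*A - 40) = -5 + (A*N - 40) = -5 + (-40 + A*N) = -45 + A*N)
x(H) = -1/77 (x(H) = 1/(22 - 99) = 1/(-77) = -1/77)
√(-46557 + x((4 + 5)*(-4)))/L(9, 0) = √(-46557 - 1/77)/(-45 + 9*0) = √(-3584890/77)/(-45 + 0) = (I*√276036530/77)/(-45) = (I*√276036530/77)*(-1/45) = -I*√276036530/3465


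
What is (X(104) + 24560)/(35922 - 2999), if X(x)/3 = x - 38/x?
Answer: 1293287/1711996 ≈ 0.75543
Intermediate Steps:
X(x) = -114/x + 3*x (X(x) = 3*(x - 38/x) = -114/x + 3*x)
(X(104) + 24560)/(35922 - 2999) = ((-114/104 + 3*104) + 24560)/(35922 - 2999) = ((-114*1/104 + 312) + 24560)/32923 = ((-57/52 + 312) + 24560)*(1/32923) = (16167/52 + 24560)*(1/32923) = (1293287/52)*(1/32923) = 1293287/1711996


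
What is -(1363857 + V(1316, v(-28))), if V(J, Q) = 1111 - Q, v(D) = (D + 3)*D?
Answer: -1364268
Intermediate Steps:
v(D) = D*(3 + D) (v(D) = (3 + D)*D = D*(3 + D))
-(1363857 + V(1316, v(-28))) = -(1363857 + (1111 - (-28)*(3 - 28))) = -(1363857 + (1111 - (-28)*(-25))) = -(1363857 + (1111 - 1*700)) = -(1363857 + (1111 - 700)) = -(1363857 + 411) = -1*1364268 = -1364268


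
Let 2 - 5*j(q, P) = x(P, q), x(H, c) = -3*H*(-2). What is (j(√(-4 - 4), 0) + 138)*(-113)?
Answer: -78196/5 ≈ -15639.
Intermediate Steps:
x(H, c) = 6*H
j(q, P) = ⅖ - 6*P/5
(j(√(-4 - 4), 0) + 138)*(-113) = ((⅖ - 6/5*0) + 138)*(-113) = ((⅖ + 0) + 138)*(-113) = (⅖ + 138)*(-113) = (692/5)*(-113) = -78196/5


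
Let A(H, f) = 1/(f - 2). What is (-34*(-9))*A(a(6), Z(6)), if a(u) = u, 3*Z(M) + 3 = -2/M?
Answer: -1377/14 ≈ -98.357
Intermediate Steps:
Z(M) = -1 - 2/(3*M) (Z(M) = -1 + (-2/M)/3 = -1 - 2/(3*M))
A(H, f) = 1/(-2 + f)
(-34*(-9))*A(a(6), Z(6)) = (-34*(-9))/(-2 + (-⅔ - 1*6)/6) = 306/(-2 + (-⅔ - 6)/6) = 306/(-2 + (⅙)*(-20/3)) = 306/(-2 - 10/9) = 306/(-28/9) = 306*(-9/28) = -1377/14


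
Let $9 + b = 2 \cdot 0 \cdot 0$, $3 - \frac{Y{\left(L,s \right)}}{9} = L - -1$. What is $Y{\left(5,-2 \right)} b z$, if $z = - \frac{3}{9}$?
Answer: $-81$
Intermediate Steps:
$Y{\left(L,s \right)} = 18 - 9 L$ ($Y{\left(L,s \right)} = 27 - 9 \left(L - -1\right) = 27 - 9 \left(L + 1\right) = 27 - 9 \left(1 + L\right) = 27 - \left(9 + 9 L\right) = 18 - 9 L$)
$b = -9$ ($b = -9 + 2 \cdot 0 \cdot 0 = -9 + 0 \cdot 0 = -9 + 0 = -9$)
$z = - \frac{1}{3}$ ($z = \left(-3\right) \frac{1}{9} = - \frac{1}{3} \approx -0.33333$)
$Y{\left(5,-2 \right)} b z = \left(18 - 45\right) \left(-9\right) \left(- \frac{1}{3}\right) = \left(-27\right) \left(-9\right) \left(- \frac{1}{3}\right) = 243 \left(- \frac{1}{3}\right) = -81$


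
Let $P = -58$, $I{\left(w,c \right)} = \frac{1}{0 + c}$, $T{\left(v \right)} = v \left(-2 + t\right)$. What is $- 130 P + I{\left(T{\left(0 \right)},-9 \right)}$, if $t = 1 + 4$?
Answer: $\frac{67859}{9} \approx 7539.9$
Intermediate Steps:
$t = 5$
$T{\left(v \right)} = 3 v$ ($T{\left(v \right)} = v \left(-2 + 5\right) = v 3 = 3 v$)
$I{\left(w,c \right)} = \frac{1}{c}$
$- 130 P + I{\left(T{\left(0 \right)},-9 \right)} = \left(-130\right) \left(-58\right) + \frac{1}{-9} = 7540 - \frac{1}{9} = \frac{67859}{9}$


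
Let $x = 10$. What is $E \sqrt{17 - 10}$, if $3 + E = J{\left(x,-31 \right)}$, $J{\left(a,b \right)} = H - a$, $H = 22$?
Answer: $9 \sqrt{7} \approx 23.812$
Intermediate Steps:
$J{\left(a,b \right)} = 22 - a$
$E = 9$ ($E = -3 + \left(22 - 10\right) = -3 + 12 = 9$)
$E \sqrt{17 - 10} = 9 \sqrt{17 - 10} = 9 \sqrt{7}$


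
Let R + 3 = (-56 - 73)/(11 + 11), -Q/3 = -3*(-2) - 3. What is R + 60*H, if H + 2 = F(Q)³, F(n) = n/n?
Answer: -1515/22 ≈ -68.864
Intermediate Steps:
Q = -9 (Q = -3*(-3*(-2) - 3) = -3*(6 - 3) = -3*3 = -9)
F(n) = 1
R = -195/22 (R = -3 + (-56 - 73)/(11 + 11) = -3 - 129/22 = -195/22 ≈ -8.8636)
H = -1 (H = -2 + 1³ = -2 + 1 = -1)
R + 60*H = -195/22 + 60*(-1) = -195/22 - 60 = -1515/22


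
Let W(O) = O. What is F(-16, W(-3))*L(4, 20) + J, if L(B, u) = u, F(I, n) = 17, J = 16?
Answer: 356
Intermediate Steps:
F(-16, W(-3))*L(4, 20) + J = 17*20 + 16 = 340 + 16 = 356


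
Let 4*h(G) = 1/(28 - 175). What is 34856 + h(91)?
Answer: 20495327/588 ≈ 34856.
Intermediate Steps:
h(G) = -1/588 (h(G) = 1/(4*(28 - 175)) = (1/4)/(-147) = (1/4)*(-1/147) = -1/588)
34856 + h(91) = 34856 - 1/588 = 20495327/588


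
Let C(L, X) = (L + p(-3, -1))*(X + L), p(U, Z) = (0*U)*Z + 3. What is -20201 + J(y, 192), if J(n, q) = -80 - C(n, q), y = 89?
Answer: -46133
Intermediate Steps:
p(U, Z) = 3 (p(U, Z) = 0*Z + 3 = 0 + 3 = 3)
C(L, X) = (3 + L)*(L + X) (C(L, X) = (L + 3)*(X + L) = (3 + L)*(L + X))
J(n, q) = -80 - n² - 3*n - 3*q - n*q (J(n, q) = -80 - (n² + 3*n + 3*q + n*q) = -80 + (-n² - 3*n - 3*q - n*q) = -80 - n² - 3*n - 3*q - n*q)
-20201 + J(y, 192) = -20201 + (-80 - 1*89² - 3*89 - 3*192 - 1*89*192) = -20201 + (-80 - 1*7921 - 267 - 576 - 17088) = -20201 + (-80 - 7921 - 267 - 576 - 17088) = -20201 - 25932 = -46133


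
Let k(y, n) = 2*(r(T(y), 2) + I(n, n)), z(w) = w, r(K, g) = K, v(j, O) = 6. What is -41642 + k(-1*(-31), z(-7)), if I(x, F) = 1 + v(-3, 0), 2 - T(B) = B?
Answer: -41686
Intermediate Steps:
T(B) = 2 - B
I(x, F) = 7 (I(x, F) = 1 + 6 = 7)
k(y, n) = 18 - 2*y (k(y, n) = 2*((2 - y) + 7) = 2*(9 - y) = 18 - 2*y)
-41642 + k(-1*(-31), z(-7)) = -41642 + (18 - (-2)*(-31)) = -41642 + (18 - 2*31) = -41642 + (18 - 62) = -41642 - 44 = -41686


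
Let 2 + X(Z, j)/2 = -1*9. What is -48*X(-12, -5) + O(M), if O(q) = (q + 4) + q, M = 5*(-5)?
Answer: 1010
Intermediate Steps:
M = -25
O(q) = 4 + 2*q (O(q) = (4 + q) + q = 4 + 2*q)
X(Z, j) = -22 (X(Z, j) = -4 + 2*(-1*9) = -4 + 2*(-9) = -4 - 18 = -22)
-48*X(-12, -5) + O(M) = -48*(-22) + (4 + 2*(-25)) = 1056 + (4 - 50) = 1056 - 46 = 1010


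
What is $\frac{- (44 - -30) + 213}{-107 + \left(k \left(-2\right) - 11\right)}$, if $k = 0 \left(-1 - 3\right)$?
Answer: $- \frac{139}{118} \approx -1.178$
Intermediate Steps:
$k = 0$ ($k = 0 \left(-4\right) = 0$)
$\frac{- (44 - -30) + 213}{-107 + \left(k \left(-2\right) - 11\right)} = \frac{- (44 - -30) + 213}{-107 + \left(0 \left(-2\right) - 11\right)} = \frac{- (44 + 30) + 213}{-107 + \left(0 - 11\right)} = \frac{\left(-1\right) 74 + 213}{-107 - 11} = \frac{-74 + 213}{-118} = 139 \left(- \frac{1}{118}\right) = - \frac{139}{118}$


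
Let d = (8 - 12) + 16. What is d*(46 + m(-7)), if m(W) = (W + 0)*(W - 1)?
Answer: 1224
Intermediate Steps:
m(W) = W*(-1 + W)
d = 12 (d = -4 + 16 = 12)
d*(46 + m(-7)) = 12*(46 - 7*(-1 - 7)) = 12*(46 - 7*(-8)) = 12*(46 + 56) = 12*102 = 1224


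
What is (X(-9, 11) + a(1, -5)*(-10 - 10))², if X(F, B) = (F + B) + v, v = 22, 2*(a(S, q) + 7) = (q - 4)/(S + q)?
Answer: 80089/4 ≈ 20022.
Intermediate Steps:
a(S, q) = -7 + (-4 + q)/(2*(S + q)) (a(S, q) = -7 + ((q - 4)/(S + q))/2 = -7 + ((-4 + q)/(S + q))/2 = -7 + (-4 + q)/(2*(S + q)))
X(F, B) = 22 + B + F (X(F, B) = (F + B) + 22 = (B + F) + 22 = 22 + B + F)
(X(-9, 11) + a(1, -5)*(-10 - 10))² = ((22 + 11 - 9) + ((-2 - 7*1 - 13/2*(-5))/(1 - 5))*(-10 - 10))² = (24 + ((-2 - 7 + 65/2)/(-4))*(-20))² = (24 - ¼*47/2*(-20))² = (24 - 47/8*(-20))² = (24 + 235/2)² = (283/2)² = 80089/4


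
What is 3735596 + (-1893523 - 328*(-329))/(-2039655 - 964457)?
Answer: 11222150556363/3004112 ≈ 3.7356e+6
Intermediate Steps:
3735596 + (-1893523 - 328*(-329))/(-2039655 - 964457) = 3735596 + (-1893523 + 107912)/(-3004112) = 3735596 - 1785611*(-1/3004112) = 3735596 + 1785611/3004112 = 11222150556363/3004112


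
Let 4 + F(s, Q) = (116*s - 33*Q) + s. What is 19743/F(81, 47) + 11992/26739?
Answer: 622908701/211826358 ≈ 2.9407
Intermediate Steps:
F(s, Q) = -4 - 33*Q + 117*s (F(s, Q) = -4 + ((116*s - 33*Q) + s) = -4 + ((-33*Q + 116*s) + s) = -4 + (-33*Q + 117*s) = -4 - 33*Q + 117*s)
19743/F(81, 47) + 11992/26739 = 19743/(-4 - 33*47 + 117*81) + 11992/26739 = 19743/(-4 - 1551 + 9477) + 11992*(1/26739) = 19743/7922 + 11992/26739 = 622908701/211826358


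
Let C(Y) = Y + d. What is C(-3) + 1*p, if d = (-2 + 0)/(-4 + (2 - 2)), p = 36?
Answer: 67/2 ≈ 33.500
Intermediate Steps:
d = ½ (d = -2/(-4 + 0) = -2/(-4) = -2*(-¼) = ½ ≈ 0.50000)
C(Y) = ½ + Y (C(Y) = Y + ½ = ½ + Y)
C(-3) + 1*p = (½ - 3) + 1*36 = -5/2 + 36 = 67/2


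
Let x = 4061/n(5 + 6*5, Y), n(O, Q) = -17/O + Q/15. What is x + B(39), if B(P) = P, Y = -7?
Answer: -84501/20 ≈ -4225.0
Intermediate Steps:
n(O, Q) = -17/O + Q/15 (n(O, Q) = -17/O + Q*(1/15) = -17/O + Q/15)
x = -85281/20 (x = 4061/(-17/(5 + 6*5) + (1/15)*(-7)) = 4061/(-17/(5 + 30) - 7/15) = 4061/(-17/35 - 7/15) = 4061/(-20/21) = 4061*(-21/20) = -85281/20 ≈ -4264.0)
x + B(39) = -85281/20 + 39 = -84501/20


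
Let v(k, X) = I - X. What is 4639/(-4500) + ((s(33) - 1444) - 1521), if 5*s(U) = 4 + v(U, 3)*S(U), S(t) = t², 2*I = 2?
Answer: -15303739/4500 ≈ -3400.8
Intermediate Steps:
I = 1 (I = (½)*2 = 1)
v(k, X) = 1 - X
s(U) = ⅘ - 2*U²/5 (s(U) = (4 + (1 - 1*3)*U²)/5 = (4 + (1 - 3)*U²)/5 = (4 - 2*U²)/5 = ⅘ - 2*U²/5)
4639/(-4500) + ((s(33) - 1444) - 1521) = 4639/(-4500) + (((⅘ - ⅖*33²) - 1444) - 1521) = 4639*(-1/4500) + (((⅘ - ⅖*1089) - 1444) - 1521) = -4639/4500 + (((⅘ - 2178/5) - 1444) - 1521) = -4639/4500 + ((-2174/5 - 1444) - 1521) = -4639/4500 + (-9394/5 - 1521) = -4639/4500 - 16999/5 = -15303739/4500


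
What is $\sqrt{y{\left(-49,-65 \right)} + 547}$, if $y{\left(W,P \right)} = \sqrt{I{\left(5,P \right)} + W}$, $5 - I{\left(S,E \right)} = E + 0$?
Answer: $\sqrt{547 + \sqrt{21}} \approx 23.486$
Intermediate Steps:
$I{\left(S,E \right)} = 5 - E$ ($I{\left(S,E \right)} = 5 - \left(E + 0\right) = 5 - E$)
$y{\left(W,P \right)} = \sqrt{5 + W - P}$ ($y{\left(W,P \right)} = \sqrt{\left(5 - P\right) + W} = \sqrt{5 + W - P}$)
$\sqrt{y{\left(-49,-65 \right)} + 547} = \sqrt{\sqrt{5 - 49 - -65} + 547} = \sqrt{\sqrt{5 - 49 + 65} + 547} = \sqrt{\sqrt{21} + 547} = \sqrt{547 + \sqrt{21}}$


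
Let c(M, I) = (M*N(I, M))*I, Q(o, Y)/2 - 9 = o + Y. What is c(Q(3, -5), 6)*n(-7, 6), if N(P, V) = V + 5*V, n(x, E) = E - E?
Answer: 0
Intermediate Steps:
n(x, E) = 0
N(P, V) = 6*V
Q(o, Y) = 18 + 2*Y + 2*o (Q(o, Y) = 18 + 2*(o + Y) = 18 + 2*(Y + o) = 18 + (2*Y + 2*o) = 18 + 2*Y + 2*o)
c(M, I) = 6*I*M**2 (c(M, I) = (M*(6*M))*I = (6*M**2)*I = 6*I*M**2)
c(Q(3, -5), 6)*n(-7, 6) = (6*6*(18 + 2*(-5) + 2*3)**2)*0 = (6*6*(18 - 10 + 6)**2)*0 = (6*6*14**2)*0 = (6*6*196)*0 = 7056*0 = 0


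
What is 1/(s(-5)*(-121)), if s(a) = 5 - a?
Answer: -1/1210 ≈ -0.00082645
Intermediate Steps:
1/(s(-5)*(-121)) = 1/((5 - 1*(-5))*(-121)) = 1/((5 + 5)*(-121)) = 1/(10*(-121)) = 1/(-1210) = -1/1210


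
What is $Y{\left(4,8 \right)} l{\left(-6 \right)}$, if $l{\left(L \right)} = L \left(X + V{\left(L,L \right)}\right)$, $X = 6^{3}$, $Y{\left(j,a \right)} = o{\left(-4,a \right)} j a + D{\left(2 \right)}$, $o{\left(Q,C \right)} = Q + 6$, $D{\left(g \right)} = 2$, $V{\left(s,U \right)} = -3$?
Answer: $-84348$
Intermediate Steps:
$o{\left(Q,C \right)} = 6 + Q$
$Y{\left(j,a \right)} = 2 + 2 a j$ ($Y{\left(j,a \right)} = \left(6 - 4\right) j a + 2 = 2 j a + 2 = 2 a j + 2 = 2 + 2 a j$)
$X = 216$
$l{\left(L \right)} = 213 L$ ($l{\left(L \right)} = L \left(216 - 3\right) = L 213 = 213 L$)
$Y{\left(4,8 \right)} l{\left(-6 \right)} = \left(2 + 2 \cdot 8 \cdot 4\right) 213 \left(-6\right) = \left(2 + 64\right) \left(-1278\right) = 66 \left(-1278\right) = -84348$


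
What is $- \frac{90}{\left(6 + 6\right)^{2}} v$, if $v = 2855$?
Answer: $- \frac{14275}{8} \approx -1784.4$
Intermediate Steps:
$- \frac{90}{\left(6 + 6\right)^{2}} v = - \frac{90}{\left(6 + 6\right)^{2}} \cdot 2855 = - \frac{90}{12^{2}} \cdot 2855 = - \frac{90}{144} \cdot 2855 = \left(-90\right) \frac{1}{144} \cdot 2855 = \left(- \frac{5}{8}\right) 2855 = - \frac{14275}{8}$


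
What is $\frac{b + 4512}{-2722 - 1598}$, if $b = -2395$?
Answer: $- \frac{2117}{4320} \approx -0.49005$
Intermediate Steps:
$\frac{b + 4512}{-2722 - 1598} = \frac{-2395 + 4512}{-2722 - 1598} = \frac{2117}{-4320} = 2117 \left(- \frac{1}{4320}\right) = - \frac{2117}{4320}$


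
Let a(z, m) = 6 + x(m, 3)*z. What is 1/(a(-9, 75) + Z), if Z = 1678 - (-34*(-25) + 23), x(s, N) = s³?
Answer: -1/3796064 ≈ -2.6343e-7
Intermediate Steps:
a(z, m) = 6 + z*m³ (a(z, m) = 6 + m³*z = 6 + z*m³)
Z = 805 (Z = 1678 - (850 + 23) = 1678 - 1*873 = 1678 - 873 = 805)
1/(a(-9, 75) + Z) = 1/((6 - 9*75³) + 805) = 1/((6 - 9*421875) + 805) = 1/((6 - 3796875) + 805) = 1/(-3796869 + 805) = 1/(-3796064) = -1/3796064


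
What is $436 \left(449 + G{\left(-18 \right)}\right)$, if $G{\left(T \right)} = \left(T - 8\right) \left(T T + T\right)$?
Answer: $-3273052$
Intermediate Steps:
$G{\left(T \right)} = \left(-8 + T\right) \left(T + T^{2}\right)$ ($G{\left(T \right)} = \left(-8 + T\right) \left(T^{2} + T\right) = \left(-8 + T\right) \left(T + T^{2}\right)$)
$436 \left(449 + G{\left(-18 \right)}\right) = 436 \left(449 - 18 \left(-8 + \left(-18\right)^{2} - -126\right)\right) = 436 \left(449 - 18 \left(-8 + 324 + 126\right)\right) = 436 \left(449 - 7956\right) = 436 \left(-7507\right) = -3273052$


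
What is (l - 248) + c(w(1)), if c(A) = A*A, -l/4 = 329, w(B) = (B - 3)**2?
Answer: -1548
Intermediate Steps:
w(B) = (-3 + B)**2
l = -1316 (l = -4*329 = -1316)
c(A) = A**2
(l - 248) + c(w(1)) = (-1316 - 248) + ((-3 + 1)**2)**2 = -1564 + ((-2)**2)**2 = -1564 + 4**2 = -1564 + 16 = -1548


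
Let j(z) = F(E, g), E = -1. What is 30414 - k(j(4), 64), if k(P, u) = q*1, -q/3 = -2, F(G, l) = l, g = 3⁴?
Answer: 30408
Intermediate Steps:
g = 81
q = 6 (q = -3*(-2) = 6)
j(z) = 81
k(P, u) = 6 (k(P, u) = 6*1 = 6)
30414 - k(j(4), 64) = 30414 - 1*6 = 30414 - 6 = 30408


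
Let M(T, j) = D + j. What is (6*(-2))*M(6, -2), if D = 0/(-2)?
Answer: 24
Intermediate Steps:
D = 0 (D = 0*(-1/2) = 0)
M(T, j) = j (M(T, j) = 0 + j = j)
(6*(-2))*M(6, -2) = (6*(-2))*(-2) = -12*(-2) = 24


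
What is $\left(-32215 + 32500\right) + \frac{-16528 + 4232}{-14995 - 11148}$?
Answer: $\frac{7463051}{26143} \approx 285.47$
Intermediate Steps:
$\left(-32215 + 32500\right) + \frac{-16528 + 4232}{-14995 - 11148} = 285 - \frac{12296}{-26143} = 285 - - \frac{12296}{26143} = 285 + \frac{12296}{26143} = \frac{7463051}{26143}$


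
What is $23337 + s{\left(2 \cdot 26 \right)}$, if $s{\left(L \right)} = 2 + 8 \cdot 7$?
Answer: $23395$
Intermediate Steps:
$s{\left(L \right)} = 58$ ($s{\left(L \right)} = 2 + 56 = 58$)
$23337 + s{\left(2 \cdot 26 \right)} = 23337 + 58 = 23395$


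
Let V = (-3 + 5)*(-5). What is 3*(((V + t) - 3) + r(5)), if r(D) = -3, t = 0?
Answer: -48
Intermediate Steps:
V = -10 (V = 2*(-5) = -10)
3*(((V + t) - 3) + r(5)) = 3*(((-10 + 0) - 3) - 3) = 3*((-10 - 3) - 3) = 3*(-13 - 3) = 3*(-16) = -48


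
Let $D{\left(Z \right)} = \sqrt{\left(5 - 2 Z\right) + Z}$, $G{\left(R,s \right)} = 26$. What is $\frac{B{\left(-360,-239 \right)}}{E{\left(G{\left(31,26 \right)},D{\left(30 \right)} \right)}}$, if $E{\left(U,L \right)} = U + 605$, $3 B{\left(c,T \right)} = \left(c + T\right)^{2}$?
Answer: $\frac{358801}{1893} \approx 189.54$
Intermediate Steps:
$B{\left(c,T \right)} = \frac{\left(T + c\right)^{2}}{3}$ ($B{\left(c,T \right)} = \frac{\left(c + T\right)^{2}}{3} = \frac{\left(T + c\right)^{2}}{3}$)
$D{\left(Z \right)} = \sqrt{5 - Z}$
$E{\left(U,L \right)} = 605 + U$
$\frac{B{\left(-360,-239 \right)}}{E{\left(G{\left(31,26 \right)},D{\left(30 \right)} \right)}} = \frac{\frac{1}{3} \left(-239 - 360\right)^{2}}{605 + 26} = \frac{\frac{1}{3} \left(-599\right)^{2}}{631} = \frac{1}{3} \cdot 358801 \cdot \frac{1}{631} = \frac{358801}{3} \cdot \frac{1}{631} = \frac{358801}{1893}$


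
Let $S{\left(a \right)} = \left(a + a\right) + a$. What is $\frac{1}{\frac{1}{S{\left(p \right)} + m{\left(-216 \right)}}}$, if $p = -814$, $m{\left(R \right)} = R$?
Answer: $-2658$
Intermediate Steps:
$S{\left(a \right)} = 3 a$ ($S{\left(a \right)} = 2 a + a = 3 a$)
$\frac{1}{\frac{1}{S{\left(p \right)} + m{\left(-216 \right)}}} = \frac{1}{\frac{1}{3 \left(-814\right) - 216}} = \frac{1}{\frac{1}{-2442 - 216}} = \frac{1}{\frac{1}{-2658}} = \frac{1}{- \frac{1}{2658}} = -2658$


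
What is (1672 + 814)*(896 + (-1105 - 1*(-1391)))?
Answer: 2938452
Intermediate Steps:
(1672 + 814)*(896 + (-1105 - 1*(-1391))) = 2486*(896 + (-1105 + 1391)) = 2486*(896 + 286) = 2486*1182 = 2938452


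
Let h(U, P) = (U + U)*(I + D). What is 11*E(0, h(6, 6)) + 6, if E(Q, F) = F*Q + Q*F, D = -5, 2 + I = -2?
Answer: 6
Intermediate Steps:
I = -4 (I = -2 - 2 = -4)
h(U, P) = -18*U (h(U, P) = (U + U)*(-4 - 5) = (2*U)*(-9) = -18*U)
E(Q, F) = 2*F*Q (E(Q, F) = F*Q + F*Q = 2*F*Q)
11*E(0, h(6, 6)) + 6 = 11*(2*(-18*6)*0) + 6 = 11*(2*(-108)*0) + 6 = 11*0 + 6 = 0 + 6 = 6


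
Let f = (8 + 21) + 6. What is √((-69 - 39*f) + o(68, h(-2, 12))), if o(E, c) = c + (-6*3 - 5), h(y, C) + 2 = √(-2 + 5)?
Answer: √(-1459 + √3) ≈ 38.174*I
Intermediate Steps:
h(y, C) = -2 + √3 (h(y, C) = -2 + √(-2 + 5) = -2 + √3)
f = 35 (f = 29 + 6 = 35)
o(E, c) = -23 + c (o(E, c) = c + (-18 - 5) = c - 23 = -23 + c)
√((-69 - 39*f) + o(68, h(-2, 12))) = √((-69 - 39*35) + (-23 + (-2 + √3))) = √((-69 - 1365) + (-25 + √3)) = √(-1434 + (-25 + √3)) = √(-1459 + √3)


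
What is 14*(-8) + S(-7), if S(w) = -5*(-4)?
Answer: -92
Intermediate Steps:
S(w) = 20
14*(-8) + S(-7) = 14*(-8) + 20 = -112 + 20 = -92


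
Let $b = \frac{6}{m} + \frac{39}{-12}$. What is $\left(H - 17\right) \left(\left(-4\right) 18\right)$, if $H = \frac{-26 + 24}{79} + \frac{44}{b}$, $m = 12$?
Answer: $\frac{187848}{79} \approx 2377.8$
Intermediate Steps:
$b = - \frac{11}{4}$ ($b = \frac{6}{12} + \frac{39}{-12} = 6 \cdot \frac{1}{12} + 39 \left(- \frac{1}{12}\right) = \frac{1}{2} - \frac{13}{4} = - \frac{11}{4} \approx -2.75$)
$H = - \frac{1266}{79}$ ($H = \frac{-26 + 24}{79} + \frac{44}{- \frac{11}{4}} = \left(-2\right) \frac{1}{79} + 44 \left(- \frac{4}{11}\right) = - \frac{2}{79} - 16 = - \frac{1266}{79} \approx -16.025$)
$\left(H - 17\right) \left(\left(-4\right) 18\right) = \left(- \frac{1266}{79} - 17\right) \left(\left(-4\right) 18\right) = \left(- \frac{2609}{79}\right) \left(-72\right) = \frac{187848}{79}$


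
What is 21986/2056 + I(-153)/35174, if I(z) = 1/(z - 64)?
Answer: 41953453833/3923237612 ≈ 10.694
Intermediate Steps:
I(z) = 1/(-64 + z)
21986/2056 + I(-153)/35174 = 21986/2056 + 1/(-64 - 153*35174) = 21986*(1/2056) + (1/35174)/(-217) = 10993/1028 - 1/217*1/35174 = 10993/1028 - 1/7632758 = 41953453833/3923237612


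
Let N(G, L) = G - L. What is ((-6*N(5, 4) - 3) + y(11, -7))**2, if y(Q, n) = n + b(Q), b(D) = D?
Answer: 25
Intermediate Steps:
y(Q, n) = Q + n (y(Q, n) = n + Q = Q + n)
((-6*N(5, 4) - 3) + y(11, -7))**2 = ((-6*(5 - 1*4) - 3) + (11 - 7))**2 = ((-6*(5 - 4) - 3) + 4)**2 = ((-6*1 - 3) + 4)**2 = ((-6 - 3) + 4)**2 = (-9 + 4)**2 = (-5)**2 = 25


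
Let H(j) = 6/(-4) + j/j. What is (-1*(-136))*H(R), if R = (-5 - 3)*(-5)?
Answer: -68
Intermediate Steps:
R = 40 (R = -8*(-5) = 40)
H(j) = -1/2 (H(j) = 6*(-1/4) + 1 = -3/2 + 1 = -1/2)
(-1*(-136))*H(R) = -1*(-136)*(-1/2) = 136*(-1/2) = -68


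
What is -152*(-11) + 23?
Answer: 1695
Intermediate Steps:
-152*(-11) + 23 = 1672 + 23 = 1695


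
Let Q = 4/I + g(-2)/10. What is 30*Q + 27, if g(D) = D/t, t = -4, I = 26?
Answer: 861/26 ≈ 33.115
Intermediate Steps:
g(D) = -D/4 (g(D) = D/(-4) = D*(-1/4) = -D/4)
Q = 53/260 (Q = 4/26 - 1/4*(-2)/10 = 4*(1/26) + (1/2)*(1/10) = 2/13 + 1/20 = 53/260 ≈ 0.20385)
30*Q + 27 = 30*(53/260) + 27 = 159/26 + 27 = 861/26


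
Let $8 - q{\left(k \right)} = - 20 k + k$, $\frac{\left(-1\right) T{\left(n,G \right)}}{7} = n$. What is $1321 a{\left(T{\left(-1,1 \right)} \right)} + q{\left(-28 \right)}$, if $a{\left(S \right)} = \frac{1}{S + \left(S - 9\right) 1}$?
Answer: $- \frac{1299}{5} \approx -259.8$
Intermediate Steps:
$T{\left(n,G \right)} = - 7 n$
$a{\left(S \right)} = \frac{1}{-9 + 2 S}$ ($a{\left(S \right)} = \frac{1}{S + \left(-9 + S\right) 1} = \frac{1}{S + \left(-9 + S\right)} = \frac{1}{-9 + 2 S}$)
$q{\left(k \right)} = 8 + 19 k$ ($q{\left(k \right)} = 8 - \left(- 20 k + k\right) = 8 - - 19 k = 8 + 19 k$)
$1321 a{\left(T{\left(-1,1 \right)} \right)} + q{\left(-28 \right)} = \frac{1321}{-9 + 2 \left(\left(-7\right) \left(-1\right)\right)} + \left(8 + 19 \left(-28\right)\right) = \frac{1321}{-9 + 2 \cdot 7} + \left(8 - 532\right) = \frac{1321}{-9 + 14} - 524 = \frac{1321}{5} - 524 = - \frac{1299}{5}$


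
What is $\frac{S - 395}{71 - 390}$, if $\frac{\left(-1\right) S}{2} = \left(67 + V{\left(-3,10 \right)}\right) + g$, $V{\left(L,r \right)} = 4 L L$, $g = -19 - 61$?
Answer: $\frac{441}{319} \approx 1.3824$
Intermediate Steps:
$g = -80$ ($g = -19 - 61 = -80$)
$V{\left(L,r \right)} = 4 L^{2}$
$S = -46$ ($S = - 2 \left(\left(67 + 4 \left(-3\right)^{2}\right) - 80\right) = - 2 \left(\left(67 + 4 \cdot 9\right) - 80\right) = - 2 \left(\left(67 + 36\right) - 80\right) = - 2 \left(103 - 80\right) = \left(-2\right) 23 = -46$)
$\frac{S - 395}{71 - 390} = \frac{-46 - 395}{71 - 390} = - \frac{441}{-319} = \left(-441\right) \left(- \frac{1}{319}\right) = \frac{441}{319}$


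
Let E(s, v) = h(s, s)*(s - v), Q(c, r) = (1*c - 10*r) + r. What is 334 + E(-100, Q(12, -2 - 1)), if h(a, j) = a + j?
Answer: 28134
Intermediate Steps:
Q(c, r) = c - 9*r (Q(c, r) = (c - 10*r) + r = c - 9*r)
E(s, v) = 2*s*(s - v) (E(s, v) = (s + s)*(s - v) = (2*s)*(s - v) = 2*s*(s - v))
334 + E(-100, Q(12, -2 - 1)) = 334 + 2*(-100)*(-100 - (12 - 9*(-2 - 1))) = 334 + 2*(-100)*(-100 - (12 - 9*(-3))) = 334 + 2*(-100)*(-100 - (12 + 27)) = 334 + 2*(-100)*(-100 - 1*39) = 334 + 2*(-100)*(-100 - 39) = 334 + 2*(-100)*(-139) = 334 + 27800 = 28134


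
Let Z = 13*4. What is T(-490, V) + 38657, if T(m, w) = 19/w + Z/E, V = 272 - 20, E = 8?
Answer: 9743221/252 ≈ 38664.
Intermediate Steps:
V = 252
Z = 52
T(m, w) = 13/2 + 19/w (T(m, w) = 19/w + 52/8 = 19/w + 52*(⅛) = 19/w + 13/2 = 13/2 + 19/w)
T(-490, V) + 38657 = (13/2 + 19/252) + 38657 = 1657/252 + 38657 = 9743221/252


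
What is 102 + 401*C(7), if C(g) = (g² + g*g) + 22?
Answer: 48222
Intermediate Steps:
C(g) = 22 + 2*g² (C(g) = (g² + g²) + 22 = 2*g² + 22 = 22 + 2*g²)
102 + 401*C(7) = 102 + 401*(22 + 2*7²) = 102 + 401*(22 + 2*49) = 102 + 401*(22 + 98) = 102 + 401*120 = 102 + 48120 = 48222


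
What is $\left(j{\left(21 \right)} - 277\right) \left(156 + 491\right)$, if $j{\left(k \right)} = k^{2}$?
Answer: $106108$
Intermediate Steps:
$\left(j{\left(21 \right)} - 277\right) \left(156 + 491\right) = \left(21^{2} - 277\right) \left(156 + 491\right) = \left(441 - 277\right) 647 = 164 \cdot 647 = 106108$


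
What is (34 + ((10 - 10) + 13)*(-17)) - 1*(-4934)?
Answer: 4747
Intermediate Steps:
(34 + ((10 - 10) + 13)*(-17)) - 1*(-4934) = (34 + (0 + 13)*(-17)) + 4934 = (34 + 13*(-17)) + 4934 = (34 - 221) + 4934 = -187 + 4934 = 4747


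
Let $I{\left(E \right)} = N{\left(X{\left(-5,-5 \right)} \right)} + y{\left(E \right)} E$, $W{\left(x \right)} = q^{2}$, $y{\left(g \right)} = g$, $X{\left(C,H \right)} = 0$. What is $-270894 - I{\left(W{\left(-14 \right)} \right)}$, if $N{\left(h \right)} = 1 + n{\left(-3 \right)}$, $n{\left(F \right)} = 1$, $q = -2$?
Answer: $-270912$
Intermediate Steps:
$N{\left(h \right)} = 2$ ($N{\left(h \right)} = 1 + 1 = 2$)
$W{\left(x \right)} = 4$ ($W{\left(x \right)} = \left(-2\right)^{2} = 4$)
$I{\left(E \right)} = 2 + E^{2}$ ($I{\left(E \right)} = 2 + E E = 2 + E^{2}$)
$-270894 - I{\left(W{\left(-14 \right)} \right)} = -270894 - \left(2 + 4^{2}\right) = -270894 - \left(2 + 16\right) = -270894 - 18 = -270912$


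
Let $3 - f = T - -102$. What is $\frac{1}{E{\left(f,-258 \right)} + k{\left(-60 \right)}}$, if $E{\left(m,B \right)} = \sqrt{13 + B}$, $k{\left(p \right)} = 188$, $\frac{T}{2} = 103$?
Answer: $\frac{188}{35589} - \frac{7 i \sqrt{5}}{35589} \approx 0.0052825 - 0.00043981 i$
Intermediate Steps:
$T = 206$ ($T = 2 \cdot 103 = 206$)
$f = -305$ ($f = 3 - \left(206 - -102\right) = 3 - \left(206 + 102\right) = 3 - 308 = -305$)
$\frac{1}{E{\left(f,-258 \right)} + k{\left(-60 \right)}} = \frac{1}{\sqrt{13 - 258} + 188} = \frac{1}{\sqrt{-245} + 188} = \frac{1}{7 i \sqrt{5} + 188} = \frac{1}{188 + 7 i \sqrt{5}}$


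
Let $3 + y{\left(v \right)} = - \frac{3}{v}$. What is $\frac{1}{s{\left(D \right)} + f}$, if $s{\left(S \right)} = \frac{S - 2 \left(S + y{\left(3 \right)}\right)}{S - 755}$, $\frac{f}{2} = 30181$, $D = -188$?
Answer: $\frac{943}{56921170} \approx 1.6567 \cdot 10^{-5}$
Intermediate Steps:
$y{\left(v \right)} = -3 - \frac{3}{v}$
$f = 60362$ ($f = 2 \cdot 30181 = 60362$)
$s{\left(S \right)} = \frac{8 - S}{-755 + S}$ ($s{\left(S \right)} = \frac{S - 2 \left(S - \left(3 + \frac{3}{3}\right)\right)}{S - 755} = \frac{S - 2 \left(S - 4\right)}{-755 + S} = \frac{S - 2 \left(-4 + S\right)}{-755 + S} = \frac{S - \left(-8 + 2 S\right)}{-755 + S} = \frac{8 - S}{-755 + S}$)
$\frac{1}{s{\left(D \right)} + f} = \frac{1}{\frac{8 - -188}{-755 - 188} + 60362} = \frac{1}{\frac{8 + 188}{-943} + 60362} = \frac{1}{\left(- \frac{1}{943}\right) 196 + 60362} = \frac{1}{- \frac{196}{943} + 60362} = \frac{1}{\frac{56921170}{943}} = \frac{943}{56921170}$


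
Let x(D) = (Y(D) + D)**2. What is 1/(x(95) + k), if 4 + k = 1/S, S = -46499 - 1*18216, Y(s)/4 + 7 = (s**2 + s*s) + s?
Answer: 64715/341539017142574 ≈ 1.8948e-10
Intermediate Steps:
Y(s) = -28 + 4*s + 8*s**2 (Y(s) = -28 + 4*((s**2 + s*s) + s) = -28 + 4*((s**2 + s**2) + s) = -28 + 4*(2*s**2 + s) = -28 + 4*(s + 2*s**2) = -28 + (4*s + 8*s**2) = -28 + 4*s + 8*s**2)
x(D) = (-28 + 5*D + 8*D**2)**2 (x(D) = ((-28 + 4*D + 8*D**2) + D)**2 = (-28 + 5*D + 8*D**2)**2)
S = -64715 (S = -46499 - 18216 = -64715)
k = -258861/64715 (k = -4 + 1/(-64715) = -4 - 1/64715 = -258861/64715 ≈ -4.0000)
1/(x(95) + k) = 1/((-28 + 5*95 + 8*95**2)**2 - 258861/64715) = 1/((-28 + 475 + 8*9025)**2 - 258861/64715) = 1/((-28 + 475 + 72200)**2 - 258861/64715) = 1/(72647**2 - 258861/64715) = 1/(5277586609 - 258861/64715) = 1/(341539017142574/64715) = 64715/341539017142574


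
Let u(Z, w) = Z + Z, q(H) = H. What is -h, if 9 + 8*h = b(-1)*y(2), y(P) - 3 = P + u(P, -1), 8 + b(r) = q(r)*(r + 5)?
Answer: 117/8 ≈ 14.625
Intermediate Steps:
u(Z, w) = 2*Z
b(r) = -8 + r*(5 + r) (b(r) = -8 + r*(r + 5) = -8 + r*(5 + r))
y(P) = 3 + 3*P (y(P) = 3 + (P + 2*P) = 3 + 3*P)
h = -117/8 (h = -9/8 + ((-8 + (-1)² + 5*(-1))*(3 + 3*2))/8 = -9/8 + ((-8 + 1 - 5)*(3 + 6))/8 = -9/8 + (-12*9)/8 = -9/8 + (⅛)*(-108) = -9/8 - 27/2 = -117/8 ≈ -14.625)
-h = -1*(-117/8) = 117/8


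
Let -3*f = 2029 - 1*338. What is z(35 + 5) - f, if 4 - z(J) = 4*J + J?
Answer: 1103/3 ≈ 367.67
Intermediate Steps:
f = -1691/3 (f = -(2029 - 1*338)/3 = -(2029 - 338)/3 = -1/3*1691 = -1691/3 ≈ -563.67)
z(J) = 4 - 5*J (z(J) = 4 - (4*J + J) = 4 - 5*J)
z(35 + 5) - f = (4 - 5*(35 + 5)) - 1*(-1691/3) = (4 - 5*40) + 1691/3 = (4 - 200) + 1691/3 = -196 + 1691/3 = 1103/3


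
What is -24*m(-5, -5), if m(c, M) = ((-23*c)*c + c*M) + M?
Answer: 13320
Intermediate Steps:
m(c, M) = M - 23*c**2 + M*c (m(c, M) = (-23*c**2 + M*c) + M = M - 23*c**2 + M*c)
-24*m(-5, -5) = -24*(-5 - 23*(-5)**2 - 5*(-5)) = -24*(-5 - 23*25 + 25) = -24*(-5 - 575 + 25) = -24*(-555) = 13320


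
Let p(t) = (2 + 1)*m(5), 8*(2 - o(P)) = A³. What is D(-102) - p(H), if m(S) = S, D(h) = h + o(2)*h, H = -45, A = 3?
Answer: 93/4 ≈ 23.250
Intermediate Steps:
o(P) = -11/8 (o(P) = 2 - ⅛*3³ = 2 - ⅛*27 = 2 - 27/8 = -11/8)
D(h) = -3*h/8 (D(h) = h - 11*h/8 = -3*h/8)
p(t) = 15 (p(t) = (2 + 1)*5 = 3*5 = 15)
D(-102) - p(H) = -3/8*(-102) - 1*15 = 153/4 - 15 = 93/4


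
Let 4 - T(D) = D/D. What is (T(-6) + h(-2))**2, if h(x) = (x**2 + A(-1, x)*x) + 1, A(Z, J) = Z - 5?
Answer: 400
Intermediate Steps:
A(Z, J) = -5 + Z
T(D) = 3 (T(D) = 4 - D/D = 4 - 1*1 = 4 - 1 = 3)
h(x) = 1 + x**2 - 6*x (h(x) = (x**2 + (-5 - 1)*x) + 1 = (x**2 - 6*x) + 1 = 1 + x**2 - 6*x)
(T(-6) + h(-2))**2 = (3 + (1 + (-2)**2 - 6*(-2)))**2 = (3 + (1 + 4 + 12))**2 = (3 + 17)**2 = 20**2 = 400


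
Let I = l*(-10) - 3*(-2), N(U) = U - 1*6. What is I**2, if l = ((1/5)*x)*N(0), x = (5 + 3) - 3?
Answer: 4356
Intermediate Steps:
x = 5 (x = 8 - 3 = 5)
N(U) = -6 + U (N(U) = U - 6 = -6 + U)
l = -6 (l = ((1/5)*5)*(-6 + 0) = ((1*(1/5))*5)*(-6) = ((1/5)*5)*(-6) = 1*(-6) = -6)
I = 66 (I = -6*(-10) - 3*(-2) = 60 + 6 = 66)
I**2 = 66**2 = 4356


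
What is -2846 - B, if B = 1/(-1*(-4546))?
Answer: -12937917/4546 ≈ -2846.0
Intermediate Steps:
B = 1/4546 ≈ 0.00021997
-2846 - B = -2846 - 1*1/4546 = -2846 - 1/4546 = -12937917/4546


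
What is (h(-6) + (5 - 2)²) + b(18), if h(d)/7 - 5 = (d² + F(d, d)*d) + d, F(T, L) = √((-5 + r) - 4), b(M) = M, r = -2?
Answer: 272 - 42*I*√11 ≈ 272.0 - 139.3*I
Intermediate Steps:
F(T, L) = I*√11 (F(T, L) = √((-5 - 2) - 4) = √(-7 - 4) = √(-11) = I*√11)
h(d) = 35 + 7*d + 7*d² + 7*I*d*√11 (h(d) = 35 + 7*((d² + (I*√11)*d) + d) = 35 + 7*((d² + I*d*√11) + d) = 35 + 7*(d + d² + I*d*√11) = 35 + (7*d + 7*d² + 7*I*d*√11) = 35 + 7*d + 7*d² + 7*I*d*√11)
(h(-6) + (5 - 2)²) + b(18) = ((35 + 7*(-6) + 7*(-6)² + 7*I*(-6)*√11) + (5 - 2)²) + 18 = ((35 - 42 + 7*36 - 42*I*√11) + 3²) + 18 = ((35 - 42 + 252 - 42*I*√11) + 9) + 18 = ((245 - 42*I*√11) + 9) + 18 = (254 - 42*I*√11) + 18 = 272 - 42*I*√11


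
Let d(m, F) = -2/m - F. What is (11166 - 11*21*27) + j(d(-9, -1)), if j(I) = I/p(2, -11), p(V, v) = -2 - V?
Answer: 177433/36 ≈ 4928.7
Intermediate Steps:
d(m, F) = -F - 2/m
j(I) = -I/4 (j(I) = I/(-2 - 1*2) = I/(-2 - 2) = I/(-4) = I*(-¼) = -I/4)
(11166 - 11*21*27) + j(d(-9, -1)) = (11166 - 11*21*27) - (-1*(-1) - 2/(-9))/4 = (11166 - 231*27) - (1 - 2*(-⅑))/4 = (11166 - 6237) - (1 + 2/9)/4 = 4929 - ¼*11/9 = 4929 - 11/36 = 177433/36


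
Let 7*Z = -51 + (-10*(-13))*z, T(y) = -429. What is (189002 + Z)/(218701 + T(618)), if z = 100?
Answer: 1335963/1527904 ≈ 0.87438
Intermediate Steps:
Z = 12949/7 (Z = (-51 - 10*(-13)*100)/7 = (-51 + 130*100)/7 = (-51 + 13000)/7 = (⅐)*12949 = 12949/7 ≈ 1849.9)
(189002 + Z)/(218701 + T(618)) = (189002 + 12949/7)/(218701 - 429) = (1335963/7)/218272 = (1335963/7)*(1/218272) = 1335963/1527904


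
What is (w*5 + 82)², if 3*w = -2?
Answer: 55696/9 ≈ 6188.4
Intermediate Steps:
w = -⅔ (w = (⅓)*(-2) = -⅔ ≈ -0.66667)
(w*5 + 82)² = (-⅔*5 + 82)² = (-10/3 + 82)² = (236/3)² = 55696/9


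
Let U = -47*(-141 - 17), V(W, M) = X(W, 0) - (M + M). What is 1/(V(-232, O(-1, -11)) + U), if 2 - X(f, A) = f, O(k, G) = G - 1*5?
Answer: 1/7692 ≈ 0.00013001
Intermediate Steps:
O(k, G) = -5 + G (O(k, G) = G - 5 = -5 + G)
X(f, A) = 2 - f
V(W, M) = 2 - W - 2*M (V(W, M) = (2 - W) - (M + M) = (2 - W) - 2*M = 2 - W - 2*M)
U = 7426 (U = -47*(-158) = 7426)
1/(V(-232, O(-1, -11)) + U) = 1/((2 - 1*(-232) - 2*(-5 - 11)) + 7426) = 1/((2 + 232 - 2*(-16)) + 7426) = 1/((2 + 232 + 32) + 7426) = 1/(266 + 7426) = 1/7692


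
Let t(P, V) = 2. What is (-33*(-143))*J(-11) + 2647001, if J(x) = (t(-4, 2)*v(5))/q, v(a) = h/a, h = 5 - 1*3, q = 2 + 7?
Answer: 39711307/15 ≈ 2.6474e+6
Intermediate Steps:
q = 9
h = 2 (h = 5 - 3 = 2)
v(a) = 2/a
J(x) = 4/45 (J(x) = (2*(2/5))/9 = (2*(2*(1/5)))*(1/9) = (2*(2/5))*(1/9) = (4/5)*(1/9) = 4/45)
(-33*(-143))*J(-11) + 2647001 = -33*(-143)*(4/45) + 2647001 = 4719*(4/45) + 2647001 = 6292/15 + 2647001 = 39711307/15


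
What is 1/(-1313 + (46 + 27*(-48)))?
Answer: -1/2563 ≈ -0.00039017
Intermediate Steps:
1/(-1313 + (46 + 27*(-48))) = 1/(-1313 + (46 - 1296)) = 1/(-1313 - 1250) = 1/(-2563) = -1/2563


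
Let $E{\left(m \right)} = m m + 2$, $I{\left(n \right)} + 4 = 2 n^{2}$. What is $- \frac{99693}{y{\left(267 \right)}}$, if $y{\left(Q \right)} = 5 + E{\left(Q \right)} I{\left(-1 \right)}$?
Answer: $\frac{99693}{142577} \approx 0.69922$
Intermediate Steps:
$I{\left(n \right)} = -4 + 2 n^{2}$
$E{\left(m \right)} = 2 + m^{2}$ ($E{\left(m \right)} = m^{2} + 2 = 2 + m^{2}$)
$y{\left(Q \right)} = 1 - 2 Q^{2}$ ($y{\left(Q \right)} = 5 + \left(2 + Q^{2}\right) \left(-4 + 2 \left(-1\right)^{2}\right) = 5 + \left(2 + Q^{2}\right) \left(-4 + 2 \cdot 1\right) = 5 + \left(2 + Q^{2}\right) \left(-4 + 2\right) = 5 + \left(2 + Q^{2}\right) \left(-2\right) = 5 - \left(4 + 2 Q^{2}\right) = 1 - 2 Q^{2}$)
$- \frac{99693}{y{\left(267 \right)}} = - \frac{99693}{1 - 2 \cdot 267^{2}} = - \frac{99693}{1 - 142578} = - \frac{99693}{-142577} = \left(-99693\right) \left(- \frac{1}{142577}\right) = \frac{99693}{142577}$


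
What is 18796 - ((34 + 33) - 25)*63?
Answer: 16150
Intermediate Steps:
18796 - ((34 + 33) - 25)*63 = 18796 - (67 - 25)*63 = 18796 - 42*63 = 18796 - 1*2646 = 18796 - 2646 = 16150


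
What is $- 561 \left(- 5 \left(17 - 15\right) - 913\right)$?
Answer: $517803$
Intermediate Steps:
$- 561 \left(- 5 \left(17 - 15\right) - 913\right) = - 561 \left(\left(-5\right) 2 - 913\right) = - 561 \left(-10 - 913\right) = \left(-561\right) \left(-923\right) = 517803$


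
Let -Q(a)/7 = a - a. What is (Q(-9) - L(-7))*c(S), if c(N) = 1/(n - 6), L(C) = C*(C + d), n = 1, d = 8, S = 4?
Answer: -7/5 ≈ -1.4000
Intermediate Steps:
Q(a) = 0 (Q(a) = -7*(a - a) = -7*0 = 0)
L(C) = C*(8 + C) (L(C) = C*(C + 8) = C*(8 + C))
c(N) = -⅕ (c(N) = 1/(1 - 6) = 1/(-5) = -⅕)
(Q(-9) - L(-7))*c(S) = (0 - (-7)*(8 - 7))*(-⅕) = (0 - (-7))*(-⅕) = (0 - 1*(-7))*(-⅕) = (0 + 7)*(-⅕) = 7*(-⅕) = -7/5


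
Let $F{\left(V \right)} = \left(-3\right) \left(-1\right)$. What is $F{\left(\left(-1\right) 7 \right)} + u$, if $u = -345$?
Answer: $-342$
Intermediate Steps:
$F{\left(V \right)} = 3$
$F{\left(\left(-1\right) 7 \right)} + u = 3 - 345 = -342$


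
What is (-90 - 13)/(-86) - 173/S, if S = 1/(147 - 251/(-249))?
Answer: -548288165/21414 ≈ -25604.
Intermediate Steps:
S = 249/36854 (S = 1/(147 - 251*(-1/249)) = 1/(147 + 251/249) = 1/(36854/249) = 249/36854 ≈ 0.0067564)
(-90 - 13)/(-86) - 173/S = (-90 - 13)/(-86) - 173/249/36854 = -103*(-1/86) - 173*36854/249 = 103/86 - 6375742/249 = -548288165/21414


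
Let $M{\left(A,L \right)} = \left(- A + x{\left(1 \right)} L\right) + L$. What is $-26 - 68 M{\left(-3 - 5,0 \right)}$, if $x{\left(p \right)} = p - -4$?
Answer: $-570$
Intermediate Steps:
$x{\left(p \right)} = 4 + p$ ($x{\left(p \right)} = p + 4 = 4 + p$)
$M{\left(A,L \right)} = - A + 6 L$ ($M{\left(A,L \right)} = \left(- A + \left(4 + 1\right) L\right) + L = \left(- A + 5 L\right) + L = - A + 6 L$)
$-26 - 68 M{\left(-3 - 5,0 \right)} = -26 - 68 \left(- (-3 - 5) + 6 \cdot 0\right) = -26 - 68 \left(- (-3 - 5) + 0\right) = -26 - 68 \left(\left(-1\right) \left(-8\right) + 0\right) = -26 - 68 \left(8 + 0\right) = -26 - 544 = -570$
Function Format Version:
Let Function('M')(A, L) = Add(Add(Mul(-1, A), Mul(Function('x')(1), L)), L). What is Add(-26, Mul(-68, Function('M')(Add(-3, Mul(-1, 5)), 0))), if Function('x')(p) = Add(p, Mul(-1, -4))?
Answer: -570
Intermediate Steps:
Function('x')(p) = Add(4, p) (Function('x')(p) = Add(p, 4) = Add(4, p))
Function('M')(A, L) = Add(Mul(-1, A), Mul(6, L)) (Function('M')(A, L) = Add(Add(Mul(-1, A), Mul(Add(4, 1), L)), L) = Add(Add(Mul(-1, A), Mul(5, L)), L) = Add(Mul(-1, A), Mul(6, L)))
Add(-26, Mul(-68, Function('M')(Add(-3, Mul(-1, 5)), 0))) = Add(-26, Mul(-68, Add(Mul(-1, Add(-3, Mul(-1, 5))), Mul(6, 0)))) = Add(-26, Mul(-68, Add(Mul(-1, Add(-3, -5)), 0))) = Add(-26, Mul(-68, Add(Mul(-1, -8), 0))) = Add(-26, Mul(-68, Add(8, 0))) = Add(-26, Mul(-68, 8)) = Add(-26, -544) = -570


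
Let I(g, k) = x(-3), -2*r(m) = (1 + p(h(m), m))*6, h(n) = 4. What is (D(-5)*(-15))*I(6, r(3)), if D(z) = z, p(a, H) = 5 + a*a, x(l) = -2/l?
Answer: 50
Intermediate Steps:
p(a, H) = 5 + a²
r(m) = -66 (r(m) = -(1 + (5 + 4²))*6/2 = -(1 + (5 + 16))*6/2 = -(1 + 21)*6/2 = -11*6 = -½*132 = -66)
I(g, k) = ⅔ (I(g, k) = -2/(-3) = -2*(-⅓) = ⅔)
(D(-5)*(-15))*I(6, r(3)) = -5*(-15)*(⅔) = 75*(⅔) = 50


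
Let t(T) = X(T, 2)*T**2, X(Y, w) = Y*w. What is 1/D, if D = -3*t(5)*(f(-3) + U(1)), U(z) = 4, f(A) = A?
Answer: -1/750 ≈ -0.0013333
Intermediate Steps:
t(T) = 2*T**3 (t(T) = (T*2)*T**2 = (2*T)*T**2 = 2*T**3)
D = -750 (D = -3*2*5**3*(-3 + 4) = -3*2*125 = -750 ≈ -750.00)
1/D = 1/(-750) = -1/750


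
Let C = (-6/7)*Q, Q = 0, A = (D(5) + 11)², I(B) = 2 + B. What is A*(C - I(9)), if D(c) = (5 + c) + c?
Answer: -7436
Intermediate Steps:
D(c) = 5 + 2*c
A = 676 (A = ((5 + 2*5) + 11)² = ((5 + 10) + 11)² = (15 + 11)² = 26² = 676)
C = 0 (C = -6/7*0 = 0)
A*(C - I(9)) = 676*(0 - (2 + 9)) = 676*(0 - 1*11) = 676*(0 - 11) = 676*(-11) = -7436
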